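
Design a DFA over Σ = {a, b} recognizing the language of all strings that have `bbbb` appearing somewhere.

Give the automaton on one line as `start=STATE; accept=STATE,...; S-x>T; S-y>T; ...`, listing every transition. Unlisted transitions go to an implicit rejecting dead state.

start=q0; accept=q4; q0-a>q0; q0-b>q1; q1-a>q0; q1-b>q2; q2-a>q0; q2-b>q3; q3-a>q0; q3-b>q4; q4-a>q4; q4-b>q4

Track how much of `bbbb` has been matched so far: state q0 is no progress, q4 is the absorbing accept state reached once `bbbb` has occurred. Intermediate states record partial matches; on a mismatch, fall back to the longest reusable overlap.
A 5-state machine:
        a   b  
>  q0   q0  q1 
   q1   q0  q2 
   q2   q0  q3 
   q3   q0  q4 
 * q4   q4  q4 
(> = start, * = accepting)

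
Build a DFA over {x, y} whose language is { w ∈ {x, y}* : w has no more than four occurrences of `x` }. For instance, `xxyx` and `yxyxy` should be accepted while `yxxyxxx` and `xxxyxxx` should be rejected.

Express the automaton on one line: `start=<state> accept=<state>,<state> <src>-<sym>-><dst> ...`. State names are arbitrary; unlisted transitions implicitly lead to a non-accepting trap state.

Only the number of `x`s matters, and only up to 5. Make a chain S0 → S1 → S2 → S3 → S4 → S5 advanced by each `x` (with S5 absorbing); every other symbol self-loops. The accepting set is {S0, S1, S2, S3, S4}.
A 6-state machine:
        x   y  
>* S0   S1  S0 
 * S1   S2  S1 
 * S2   S3  S2 
 * S3   S4  S3 
 * S4   S5  S4 
   S5   S5  S5 
(> = start, * = accepting)

start=S0 accept=S0,S1,S2,S3,S4 S0-x->S1 S0-y->S0 S1-x->S2 S1-y->S1 S2-x->S3 S2-y->S2 S3-x->S4 S3-y->S3 S4-x->S5 S4-y->S4 S5-x->S5 S5-y->S5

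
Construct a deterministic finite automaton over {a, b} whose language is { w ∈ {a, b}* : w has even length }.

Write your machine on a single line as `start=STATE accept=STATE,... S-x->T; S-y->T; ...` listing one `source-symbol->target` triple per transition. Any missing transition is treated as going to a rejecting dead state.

Only the length mod 2 matters, so use a 2-cycle: from any state, every input symbol moves to the next state, wrapping q1 back to q0. Mark q0 accepting.
2 states suffice.
        a   b  
>* q0   q1  q1 
   q1   q0  q0 
(> = start, * = accepting)

start=q0; accept=q0; q0-a->q1; q0-b->q1; q1-a->q0; q1-b->q0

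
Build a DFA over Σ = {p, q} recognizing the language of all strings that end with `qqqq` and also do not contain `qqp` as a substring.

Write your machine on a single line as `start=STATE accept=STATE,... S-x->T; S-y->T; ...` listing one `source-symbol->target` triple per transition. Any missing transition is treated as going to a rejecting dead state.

Handle the two conditions separately and then intersect. One (5 states) tracks how much of the suffix `qqqq` has currently been matched; the other (4 states) tracks partial matches of the forbidden pattern `qqp`. Each combined state is a pair, one component from each; accept when both components accept.
       p  q 
>  A   A  B 
   B   A  C 
   C   D  E 
   D   D  F 
   E   D  G 
   F   D  H 
 * G   D  G 
   H   D  I 
   I   D  J 
   J   D  J 
(> = start, * = accepting)

start=A; accept=G; A-p->A; A-q->B; B-p->A; B-q->C; C-p->D; C-q->E; D-p->D; D-q->F; E-p->D; E-q->G; F-p->D; F-q->H; G-p->D; G-q->G; H-p->D; H-q->I; I-p->D; I-q->J; J-p->D; J-q->J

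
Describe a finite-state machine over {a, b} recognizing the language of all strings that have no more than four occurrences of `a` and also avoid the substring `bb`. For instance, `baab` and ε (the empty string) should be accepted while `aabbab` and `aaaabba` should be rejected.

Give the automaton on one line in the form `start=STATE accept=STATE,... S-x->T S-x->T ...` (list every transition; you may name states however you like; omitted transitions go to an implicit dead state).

Run two small machines in parallel and take their product. One (6 states) tracks the count of `a`s, saturating at 5; the other (3 states) tracks partial matches of the forbidden pattern `bb`. Each combined state is a pair, one component from each; accept when both components accept.
An 18-state machine:
          a    b  
>* S0     S1   S2 
 * S1     S3   S4 
 * S2     S1   S5 
 * S3     S6   S7 
 * S4     S3   S8 
   S5     S8   S5 
 * S6     S9  S10 
 * S7     S6  S11 
   S8    S11   S8 
 * S9    S12  S13 
 * S10    S9  S14 
   S11   S14  S11 
   S12   S12  S15 
 * S13   S12  S16 
   S14   S16  S14 
   S15   S12  S17 
   S16   S17  S16 
   S17   S17  S17 
(> = start, * = accepting)

start=S0 accept=S0,S1,S2,S3,S4,S6,S7,S9,S10,S13 S0-a->S1 S0-b->S2 S1-a->S3 S1-b->S4 S2-a->S1 S2-b->S5 S3-a->S6 S3-b->S7 S4-a->S3 S4-b->S8 S5-a->S8 S5-b->S5 S6-a->S9 S6-b->S10 S7-a->S6 S7-b->S11 S8-a->S11 S8-b->S8 S9-a->S12 S9-b->S13 S10-a->S9 S10-b->S14 S11-a->S14 S11-b->S11 S12-a->S12 S12-b->S15 S13-a->S12 S13-b->S16 S14-a->S16 S14-b->S14 S15-a->S12 S15-b->S17 S16-a->S17 S16-b->S16 S17-a->S17 S17-b->S17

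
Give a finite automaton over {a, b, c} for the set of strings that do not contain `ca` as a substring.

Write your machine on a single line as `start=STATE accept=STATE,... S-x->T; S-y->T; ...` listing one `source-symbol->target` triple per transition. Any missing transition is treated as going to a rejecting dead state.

This is the complement of 'contains `ca`'. Use the same substring-matching states — q0 through q2 holding how much of `ca` has just been matched — but flip the accepting set: everything except the trap q2 accepts.
A 3-state machine:
        a   b   c  
>* q0   q0  q0  q1 
 * q1   q2  q0  q1 
   q2   q2  q2  q2 
(> = start, * = accepting)

start=q0; accept=q0,q1; q0-a->q0; q0-b->q0; q0-c->q1; q1-a->q2; q1-b->q0; q1-c->q1; q2-a->q2; q2-b->q2; q2-c->q2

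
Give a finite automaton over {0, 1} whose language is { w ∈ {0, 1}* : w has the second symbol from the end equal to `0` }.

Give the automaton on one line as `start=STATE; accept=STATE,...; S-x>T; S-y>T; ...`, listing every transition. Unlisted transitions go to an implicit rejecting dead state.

A DFA must remember the last 2 symbols (since which symbol is second-to-last isn't known until the input ends). Use one state per possible window of the last ≤2 symbols; accept from those whose window starts with `0`.
A 7-state machine:
        0   1  
>  s0   s1  s2 
   s1   s3  s4 
   s2   s5  s6 
 * s3   s3  s4 
 * s4   s5  s6 
   s5   s3  s4 
   s6   s5  s6 
(> = start, * = accepting)

start=s0; accept=s3,s4; s0-0>s1; s0-1>s2; s1-0>s3; s1-1>s4; s2-0>s5; s2-1>s6; s3-0>s3; s3-1>s4; s4-0>s5; s4-1>s6; s5-0>s3; s5-1>s4; s6-0>s5; s6-1>s6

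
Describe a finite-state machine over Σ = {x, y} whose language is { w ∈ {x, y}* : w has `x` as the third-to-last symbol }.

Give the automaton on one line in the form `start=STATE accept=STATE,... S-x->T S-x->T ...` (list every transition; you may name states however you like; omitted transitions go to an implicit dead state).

A DFA must remember the last 3 symbols (since which symbol is third-to-last isn't known until the input ends). Use one state per possible window of the last ≤3 symbols; accept from those whose window starts with `x`.
A 15-state machine:
          x    y  
>  q0     q1   q2 
   q1     q3   q4 
   q2     q5   q6 
   q3     q7   q8 
   q4     q9  q10 
   q5    q11  q12 
   q6    q13  q14 
 * q7     q7   q8 
 * q8     q9  q10 
 * q9    q11  q12 
 * q10   q13  q14 
   q11    q7   q8 
   q12    q9  q10 
   q13   q11  q12 
   q14   q13  q14 
(> = start, * = accepting)

start=q0 accept=q7,q8,q9,q10 q0-x->q1 q0-y->q2 q1-x->q3 q1-y->q4 q2-x->q5 q2-y->q6 q3-x->q7 q3-y->q8 q4-x->q9 q4-y->q10 q5-x->q11 q5-y->q12 q6-x->q13 q6-y->q14 q7-x->q7 q7-y->q8 q8-x->q9 q8-y->q10 q9-x->q11 q9-y->q12 q10-x->q13 q10-y->q14 q11-x->q7 q11-y->q8 q12-x->q9 q12-y->q10 q13-x->q11 q13-y->q12 q14-x->q13 q14-y->q14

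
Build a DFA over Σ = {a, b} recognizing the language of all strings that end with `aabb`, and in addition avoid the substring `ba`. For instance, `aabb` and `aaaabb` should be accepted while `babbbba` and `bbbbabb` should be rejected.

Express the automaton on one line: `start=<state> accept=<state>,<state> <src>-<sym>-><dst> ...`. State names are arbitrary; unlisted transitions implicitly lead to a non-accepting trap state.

start=q0 accept=q8 q0-a->q1 q0-b->q2 q1-a->q3 q1-b->q2 q2-a->q4 q2-b->q2 q3-a->q3 q3-b->q5 q4-a->q6 q4-b->q7 q5-a->q4 q5-b->q8 q6-a->q6 q6-b->q9 q7-a->q4 q7-b->q7 q8-a->q4 q8-b->q2 q9-a->q4 q9-b->q10 q10-a->q4 q10-b->q7

Run two small machines in parallel and take their product. One (5 states) tracks how much of the suffix `aabb` has currently been matched; the other (3 states) tracks partial matches of the forbidden pattern `ba`. Each combined state is a pair, one component from each; accept when both components accept.
With 11 states:
          a    b  
>  q0     q1   q2 
   q1     q3   q2 
   q2     q4   q2 
   q3     q3   q5 
   q4     q6   q7 
   q5     q4   q8 
   q6     q6   q9 
   q7     q4   q7 
 * q8     q4   q2 
   q9     q4  q10 
   q10    q4   q7 
(> = start, * = accepting)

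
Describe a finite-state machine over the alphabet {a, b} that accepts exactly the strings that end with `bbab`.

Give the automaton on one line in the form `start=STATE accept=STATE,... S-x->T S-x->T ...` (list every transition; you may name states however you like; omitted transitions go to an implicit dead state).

start=q0 accept=q4 q0-a->q0 q0-b->q1 q1-a->q0 q1-b->q2 q2-a->q3 q2-b->q2 q3-a->q0 q3-b->q4 q4-a->q0 q4-b->q2

Let each state record the length of the longest suffix of the input read so far that is also a prefix of `bbab`. q1 means the last symbol is `b`; q2 means the last 2 symbols are `bb`; q3 means the last 3 symbols are `bba`; q4 means the last 4 symbols are `bbab`. Accept only at q4, where the string currently ends in `bbab`.
        a   b  
>  q0   q0  q1 
   q1   q0  q2 
   q2   q3  q2 
   q3   q0  q4 
 * q4   q0  q2 
(> = start, * = accepting)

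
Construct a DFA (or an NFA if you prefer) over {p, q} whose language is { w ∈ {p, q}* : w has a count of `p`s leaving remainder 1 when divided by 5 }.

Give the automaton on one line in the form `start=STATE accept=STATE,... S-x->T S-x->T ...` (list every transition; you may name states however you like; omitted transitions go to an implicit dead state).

start=S0 accept=S1 S0-p->S1 S0-q->S0 S1-p->S2 S1-q->S1 S2-p->S3 S2-q->S2 S3-p->S4 S3-q->S3 S4-p->S0 S4-q->S4

Keep the running count of `p`s modulo 5: each `p` advances along the cycle S0 → S1 → S2 → S3 → S4 → S0 while other symbols loop. Accept at S1.
With 5 states:
        p   q  
>  S0   S1  S0 
 * S1   S2  S1 
   S2   S3  S2 
   S3   S4  S3 
   S4   S0  S4 
(> = start, * = accepting)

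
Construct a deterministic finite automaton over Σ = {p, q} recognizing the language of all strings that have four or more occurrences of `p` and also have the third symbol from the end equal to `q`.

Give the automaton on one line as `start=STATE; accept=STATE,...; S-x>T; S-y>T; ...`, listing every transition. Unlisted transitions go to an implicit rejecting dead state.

start=s0; accept=s11,s13,s14,s15; s0-p>s1; s0-q>s0; s1-p>s2; s1-q>s1; s2-p>s3; s2-q>s4; s3-p>s5; s3-q>s6; s4-p>s7; s4-q>s4; s5-p>s5; s5-q>s8; s6-p>s9; s6-q>s10; s7-p>s11; s7-q>s6; s8-p>s9; s8-q>s12; s9-p>s11; s9-q>s13; s10-p>s14; s10-q>s10; s11-p>s5; s11-q>s8; s12-p>s14; s12-q>s15; s13-p>s9; s13-q>s12; s14-p>s11; s14-q>s13; s15-p>s14; s15-q>s15

Build one automaton per condition and run them in lockstep. One (6 states) tracks the count of `p`s, saturating at 5; the other (15 states) tracks the last 3 symbols read. Each combined state is a pair, one component from each; accept when both components accept. After merging equivalent states the machine shrinks.
          p    q  
>  s0     s1   s0 
   s1     s2   s1 
   s2     s3   s4 
   s3     s5   s6 
   s4     s7   s4 
   s5     s5   s8 
   s6     s9  s10 
   s7    s11   s6 
   s8     s9  s12 
   s9    s11  s13 
   s10   s14  s10 
 * s11    s5   s8 
   s12   s14  s15 
 * s13    s9  s12 
 * s14   s11  s13 
 * s15   s14  s15 
(> = start, * = accepting)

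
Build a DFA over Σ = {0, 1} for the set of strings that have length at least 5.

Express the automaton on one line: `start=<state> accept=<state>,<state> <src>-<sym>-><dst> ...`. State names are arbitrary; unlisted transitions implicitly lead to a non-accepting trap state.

start=S0 accept=S5,S6 S0-0->S1 S0-1->S1 S1-0->S2 S1-1->S2 S2-0->S3 S2-1->S3 S3-0->S4 S3-1->S4 S4-0->S5 S4-1->S5 S5-0->S6 S5-1->S6 S6-0->S6 S6-1->S6

Count input length up to 6: every symbol moves from S0 toward S6, which means 'more than 5' and absorbs. Accept from {S5, S6}.
With 7 states:
        0   1  
>  S0   S1  S1 
   S1   S2  S2 
   S2   S3  S3 
   S3   S4  S4 
   S4   S5  S5 
 * S5   S6  S6 
 * S6   S6  S6 
(> = start, * = accepting)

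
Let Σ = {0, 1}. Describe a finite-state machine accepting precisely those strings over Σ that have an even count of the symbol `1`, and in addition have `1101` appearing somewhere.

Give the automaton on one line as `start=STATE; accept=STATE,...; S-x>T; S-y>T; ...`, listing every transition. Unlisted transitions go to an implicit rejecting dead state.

Build one automaton per condition and run them in lockstep. The first has 2 states tracking the count of `1`s modulo 2; the second has 5 states tracking whether and how much of `1101` has been seen. A product state is a pair (one from each), accepting exactly when both do.
10 states suffice.
        0   1  
>  q0   q0  q1 
   q1   q2  q3 
   q2   q2  q4 
   q3   q5  q6 
   q4   q0  q6 
   q5   q0  q7 
   q6   q8  q3 
   q7   q7  q9 
   q8   q2  q9 
 * q9   q9  q7 
(> = start, * = accepting)

start=q0; accept=q9; q0-0>q0; q0-1>q1; q1-0>q2; q1-1>q3; q2-0>q2; q2-1>q4; q3-0>q5; q3-1>q6; q4-0>q0; q4-1>q6; q5-0>q0; q5-1>q7; q6-0>q8; q6-1>q3; q7-0>q7; q7-1>q9; q8-0>q2; q8-1>q9; q9-0>q9; q9-1>q7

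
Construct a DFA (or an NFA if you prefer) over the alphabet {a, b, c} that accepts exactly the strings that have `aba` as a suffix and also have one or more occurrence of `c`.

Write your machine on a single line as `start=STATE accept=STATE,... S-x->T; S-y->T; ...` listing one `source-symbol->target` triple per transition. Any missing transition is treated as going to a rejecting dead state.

start=q0; accept=q9,q11; q0-a->q1; q0-b->q0; q0-c->q2; q1-a->q1; q1-b->q3; q1-c->q2; q2-a->q4; q2-b->q2; q2-c->q5; q3-a->q6; q3-b->q0; q3-c->q2; q4-a->q4; q4-b->q7; q4-c->q5; q5-a->q8; q5-b->q5; q5-c->q5; q6-a->q1; q6-b->q3; q6-c->q2; q7-a->q9; q7-b->q2; q7-c->q5; q8-a->q8; q8-b->q10; q8-c->q5; q9-a->q4; q9-b->q7; q9-c->q5; q10-a->q11; q10-b->q5; q10-c->q5; q11-a->q8; q11-b->q10; q11-c->q5

Run two small machines in parallel and take their product. The first has 4 states tracking how much of the suffix `aba` has currently been matched; the second has 3 states tracking the count of `c`s, saturating at 2. A product state is a pair (one from each), accepting exactly when both do.
          a    b    c  
>  q0     q1   q0   q2 
   q1     q1   q3   q2 
   q2     q4   q2   q5 
   q3     q6   q0   q2 
   q4     q4   q7   q5 
   q5     q8   q5   q5 
   q6     q1   q3   q2 
   q7     q9   q2   q5 
   q8     q8  q10   q5 
 * q9     q4   q7   q5 
   q10   q11   q5   q5 
 * q11    q8  q10   q5 
(> = start, * = accepting)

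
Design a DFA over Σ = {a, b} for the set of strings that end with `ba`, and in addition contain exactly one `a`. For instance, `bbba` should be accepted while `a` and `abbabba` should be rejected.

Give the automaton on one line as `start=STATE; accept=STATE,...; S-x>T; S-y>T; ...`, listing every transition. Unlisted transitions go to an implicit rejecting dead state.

Build one automaton per condition and run them in lockstep. One (3 states) tracks how much of the suffix `ba` has currently been matched; the other (3 states) tracks the count of `a`s, saturating at 2. Each combined state is a pair, one component from each; accept when both components accept. Equivalent product states are then merged.
With 4 states:
        a   b  
>  S0   S1  S2 
   S1   S1  S1 
   S2   S3  S2 
 * S3   S1  S1 
(> = start, * = accepting)

start=S0; accept=S3; S0-a>S1; S0-b>S2; S1-a>S1; S1-b>S1; S2-a>S3; S2-b>S2; S3-a>S1; S3-b>S1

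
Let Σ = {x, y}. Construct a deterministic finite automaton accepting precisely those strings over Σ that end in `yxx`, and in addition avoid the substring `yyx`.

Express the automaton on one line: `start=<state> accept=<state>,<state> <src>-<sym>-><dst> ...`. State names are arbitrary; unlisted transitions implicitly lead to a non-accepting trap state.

Handle the two conditions separately and then intersect. The first has 4 states tracking how much of the suffix `yxx` has currently been matched; the second has 4 states tracking partial matches of the forbidden pattern `yyx`. A product state is a pair (one from each), accepting exactly when both do.
A 9-state machine:
        x   y  
>  S0   S0  S1 
   S1   S2  S3 
   S2   S4  S1 
   S3   S5  S3 
 * S4   S0  S1 
   S5   S6  S7 
   S6   S8  S7 
   S7   S5  S7 
   S8   S8  S7 
(> = start, * = accepting)

start=S0 accept=S4 S0-x->S0 S0-y->S1 S1-x->S2 S1-y->S3 S2-x->S4 S2-y->S1 S3-x->S5 S3-y->S3 S4-x->S0 S4-y->S1 S5-x->S6 S5-y->S7 S6-x->S8 S6-y->S7 S7-x->S5 S7-y->S7 S8-x->S8 S8-y->S7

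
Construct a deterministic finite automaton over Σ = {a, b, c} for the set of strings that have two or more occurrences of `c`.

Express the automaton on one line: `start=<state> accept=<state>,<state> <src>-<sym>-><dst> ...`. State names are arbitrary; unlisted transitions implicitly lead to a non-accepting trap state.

Count `c`s, saturating at 3: states q0 through q2 mean 0 through 2 `c`s seen; q3 means more than 2. Each `c` increments (capped at q3); other symbols loop. Accept from {q2, q3}.
4 states suffice.
        a   b   c  
>  q0   q0  q0  q1 
   q1   q1  q1  q2 
 * q2   q2  q2  q3 
 * q3   q3  q3  q3 
(> = start, * = accepting)

start=q0 accept=q2,q3 q0-a->q0 q0-b->q0 q0-c->q1 q1-a->q1 q1-b->q1 q1-c->q2 q2-a->q2 q2-b->q2 q2-c->q3 q3-a->q3 q3-b->q3 q3-c->q3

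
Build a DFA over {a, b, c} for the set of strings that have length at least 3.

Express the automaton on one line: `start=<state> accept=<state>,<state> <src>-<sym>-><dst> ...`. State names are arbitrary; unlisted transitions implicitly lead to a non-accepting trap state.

Count input length up to 4: every symbol moves from q0 toward q4, which means 'more than 3' and absorbs. Accept from {q3, q4}.
5 states suffice.
        a   b   c  
>  q0   q1  q1  q1 
   q1   q2  q2  q2 
   q2   q3  q3  q3 
 * q3   q4  q4  q4 
 * q4   q4  q4  q4 
(> = start, * = accepting)

start=q0 accept=q3,q4 q0-a->q1 q0-b->q1 q0-c->q1 q1-a->q2 q1-b->q2 q1-c->q2 q2-a->q3 q2-b->q3 q2-c->q3 q3-a->q4 q3-b->q4 q3-c->q4 q4-a->q4 q4-b->q4 q4-c->q4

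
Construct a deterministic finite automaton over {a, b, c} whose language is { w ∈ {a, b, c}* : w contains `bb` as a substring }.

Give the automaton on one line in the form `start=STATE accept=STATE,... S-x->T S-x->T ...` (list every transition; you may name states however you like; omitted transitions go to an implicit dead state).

Track how much of `bb` has been matched so far: state s0 is no progress, s2 is the absorbing accept state reached once `bb` has occurred. Intermediate states record partial matches; on a mismatch, fall back to the longest reusable overlap.
A 3-state machine:
        a   b   c  
>  s0   s0  s1  s0 
   s1   s0  s2  s0 
 * s2   s2  s2  s2 
(> = start, * = accepting)

start=s0 accept=s2 s0-a->s0 s0-b->s1 s0-c->s0 s1-a->s0 s1-b->s2 s1-c->s0 s2-a->s2 s2-b->s2 s2-c->s2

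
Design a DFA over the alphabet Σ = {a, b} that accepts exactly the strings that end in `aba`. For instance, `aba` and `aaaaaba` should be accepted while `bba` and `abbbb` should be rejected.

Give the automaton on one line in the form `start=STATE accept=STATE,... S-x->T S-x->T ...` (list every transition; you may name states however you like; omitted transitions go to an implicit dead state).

start=s0 accept=s3 s0-a->s1 s0-b->s0 s1-a->s1 s1-b->s2 s2-a->s3 s2-b->s0 s3-a->s1 s3-b->s2

Let each state record the length of the longest suffix of the input read so far that is also a prefix of `aba`. s1 means the last symbol is `a`; s2 means the last 2 symbols are `ab`; s3 means the last 3 symbols are `aba`. Accept only at s3, where the string currently ends in `aba`.
With 4 states:
        a   b  
>  s0   s1  s0 
   s1   s1  s2 
   s2   s3  s0 
 * s3   s1  s2 
(> = start, * = accepting)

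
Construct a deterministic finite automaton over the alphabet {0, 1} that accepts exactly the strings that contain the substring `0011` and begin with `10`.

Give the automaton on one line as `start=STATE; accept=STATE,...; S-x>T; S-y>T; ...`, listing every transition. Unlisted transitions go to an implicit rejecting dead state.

Run two small machines in parallel and take their product. One (5 states) tracks whether and how much of `0011` has been seen; the other (4 states) tracks whether the input so far still matches the prefix `10`. Each combined state is a pair, one component from each; accept when both components accept.
          0    1  
>  s0     s1   s2 
   s1     s3   s4 
   s2     s5   s4 
   s3     s3   s6 
   s4     s1   s4 
   s5     s7   s8 
   s6     s1   s9 
   s7     s7  s10 
   s8     s5   s8 
   s9     s9   s9 
   s10    s5  s11 
 * s11   s11  s11 
(> = start, * = accepting)

start=s0; accept=s11; s0-0>s1; s0-1>s2; s1-0>s3; s1-1>s4; s2-0>s5; s2-1>s4; s3-0>s3; s3-1>s6; s4-0>s1; s4-1>s4; s5-0>s7; s5-1>s8; s6-0>s1; s6-1>s9; s7-0>s7; s7-1>s10; s8-0>s5; s8-1>s8; s9-0>s9; s9-1>s9; s10-0>s5; s10-1>s11; s11-0>s11; s11-1>s11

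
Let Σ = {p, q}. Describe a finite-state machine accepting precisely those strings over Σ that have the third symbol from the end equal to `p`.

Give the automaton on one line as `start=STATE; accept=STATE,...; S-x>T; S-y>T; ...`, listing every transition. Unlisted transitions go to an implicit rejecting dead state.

Because acceptance depends on a position counted from the end, the machine has to buffer the most recent 3 symbols. Make each state the string of the last up-to-3 symbols read; on input `x` shift the window left and append `x`. Accept when the buffered window has length 3 and begins with `p`.
A 15-state machine:
          p    q  
>  s0     s1   s2 
   s1     s3   s4 
   s2     s5   s6 
   s3     s7   s8 
   s4     s9  s10 
   s5    s11  s12 
   s6    s13  s14 
 * s7     s7   s8 
 * s8     s9  s10 
 * s9    s11  s12 
 * s10   s13  s14 
   s11    s7   s8 
   s12    s9  s10 
   s13   s11  s12 
   s14   s13  s14 
(> = start, * = accepting)

start=s0; accept=s7,s8,s9,s10; s0-p>s1; s0-q>s2; s1-p>s3; s1-q>s4; s2-p>s5; s2-q>s6; s3-p>s7; s3-q>s8; s4-p>s9; s4-q>s10; s5-p>s11; s5-q>s12; s6-p>s13; s6-q>s14; s7-p>s7; s7-q>s8; s8-p>s9; s8-q>s10; s9-p>s11; s9-q>s12; s10-p>s13; s10-q>s14; s11-p>s7; s11-q>s8; s12-p>s9; s12-q>s10; s13-p>s11; s13-q>s12; s14-p>s13; s14-q>s14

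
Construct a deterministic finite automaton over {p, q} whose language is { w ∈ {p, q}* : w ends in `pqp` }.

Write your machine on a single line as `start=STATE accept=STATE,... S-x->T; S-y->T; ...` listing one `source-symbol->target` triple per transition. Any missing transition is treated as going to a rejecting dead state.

Remember how much of `pqp` the current input suffix matches. State S0 means no match yet; S1 means the last symbol is `p`; S2 means the last 2 symbols are `pq`; S3 means the last 3 symbols are `pqp`. Only S3 accepts. On a mismatch, fall back to the longest proper suffix that is still a prefix of `pqp`.
        p   q  
>  S0   S1  S0 
   S1   S1  S2 
   S2   S3  S0 
 * S3   S1  S2 
(> = start, * = accepting)

start=S0; accept=S3; S0-p->S1; S0-q->S0; S1-p->S1; S1-q->S2; S2-p->S3; S2-q->S0; S3-p->S1; S3-q->S2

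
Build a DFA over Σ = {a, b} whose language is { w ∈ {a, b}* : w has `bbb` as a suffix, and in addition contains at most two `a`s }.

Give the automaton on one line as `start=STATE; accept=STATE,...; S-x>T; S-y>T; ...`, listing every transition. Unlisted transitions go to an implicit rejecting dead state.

start=S0; accept=S9,S12,S14; S0-a>S1; S0-b>S2; S1-a>S3; S1-b>S4; S2-a>S1; S2-b>S5; S3-a>S6; S3-b>S7; S4-a>S3; S4-b>S8; S5-a>S1; S5-b>S9; S6-a>S6; S6-b>S10; S7-a>S6; S7-b>S11; S8-a>S3; S8-b>S12; S9-a>S1; S9-b>S9; S10-a>S6; S10-b>S13; S11-a>S6; S11-b>S14; S12-a>S3; S12-b>S12; S13-a>S6; S13-b>S15; S14-a>S6; S14-b>S14; S15-a>S6; S15-b>S15

Handle the two conditions separately and then intersect. One (4 states) tracks how much of the suffix `bbb` has currently been matched; the other (4 states) tracks the count of `a`s, saturating at 3. Each combined state is a pair, one component from each; accept when both components accept.
16 states suffice.
          a    b  
>  S0     S1   S2 
   S1     S3   S4 
   S2     S1   S5 
   S3     S6   S7 
   S4     S3   S8 
   S5     S1   S9 
   S6     S6  S10 
   S7     S6  S11 
   S8     S3  S12 
 * S9     S1   S9 
   S10    S6  S13 
   S11    S6  S14 
 * S12    S3  S12 
   S13    S6  S15 
 * S14    S6  S14 
   S15    S6  S15 
(> = start, * = accepting)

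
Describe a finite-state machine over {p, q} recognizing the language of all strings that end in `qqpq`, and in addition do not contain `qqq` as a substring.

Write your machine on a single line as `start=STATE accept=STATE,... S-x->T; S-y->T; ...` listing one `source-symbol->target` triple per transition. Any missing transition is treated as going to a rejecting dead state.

start=s0; accept=s5; s0-p->s0; s0-q->s1; s1-p->s0; s1-q->s2; s2-p->s3; s2-q->s4; s3-p->s0; s3-q->s5; s4-p->s6; s4-q->s4; s5-p->s0; s5-q->s2; s6-p->s7; s6-q->s8; s7-p->s7; s7-q->s9; s8-p->s7; s8-q->s4; s9-p->s7; s9-q->s4

Build one automaton per condition and run them in lockstep. One (5 states) tracks how much of the suffix `qqpq` has currently been matched; the other (4 states) tracks partial matches of the forbidden pattern `qqq`. Each combined state is a pair, one component from each; accept when both components accept.
A 10-state machine:
        p   q  
>  s0   s0  s1 
   s1   s0  s2 
   s2   s3  s4 
   s3   s0  s5 
   s4   s6  s4 
 * s5   s0  s2 
   s6   s7  s8 
   s7   s7  s9 
   s8   s7  s4 
   s9   s7  s4 
(> = start, * = accepting)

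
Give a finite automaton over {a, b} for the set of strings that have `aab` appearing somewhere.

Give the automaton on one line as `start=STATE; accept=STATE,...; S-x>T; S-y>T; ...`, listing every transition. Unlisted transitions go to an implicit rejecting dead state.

start=S0; accept=S3; S0-a>S1; S0-b>S0; S1-a>S2; S1-b>S0; S2-a>S2; S2-b>S3; S3-a>S3; S3-b>S3

States S0..S2 record the length of the longest prefix of `aab` that matches the current input suffix. Reaching S3 means `aab` has been seen, and we stay there forever. Accept from S3.
4 states suffice.
        a   b  
>  S0   S1  S0 
   S1   S2  S0 
   S2   S2  S3 
 * S3   S3  S3 
(> = start, * = accepting)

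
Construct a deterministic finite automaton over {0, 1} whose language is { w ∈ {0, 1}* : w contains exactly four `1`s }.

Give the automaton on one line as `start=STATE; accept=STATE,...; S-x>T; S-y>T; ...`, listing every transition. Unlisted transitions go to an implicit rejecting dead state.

Only the number of `1`s matters, and only up to 5. Make a chain S0 → S1 → S2 → S3 → S4 → S5 advanced by each `1` (with S5 absorbing); every other symbol self-loops. The accepting set is {S4}.
6 states suffice.
        0   1  
>  S0   S0  S1 
   S1   S1  S2 
   S2   S2  S3 
   S3   S3  S4 
 * S4   S4  S5 
   S5   S5  S5 
(> = start, * = accepting)

start=S0; accept=S4; S0-0>S0; S0-1>S1; S1-0>S1; S1-1>S2; S2-0>S2; S2-1>S3; S3-0>S3; S3-1>S4; S4-0>S4; S4-1>S5; S5-0>S5; S5-1>S5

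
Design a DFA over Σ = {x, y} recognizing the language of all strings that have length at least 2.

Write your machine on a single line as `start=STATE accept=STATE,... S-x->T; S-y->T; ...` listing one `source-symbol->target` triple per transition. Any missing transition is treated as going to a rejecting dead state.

Count input length up to 3: every symbol moves from S0 toward S3, which means 'more than 2' and absorbs. Accept from {S2, S3}.
4 states suffice.
        x   y  
>  S0   S1  S1 
   S1   S2  S2 
 * S2   S3  S3 
 * S3   S3  S3 
(> = start, * = accepting)

start=S0; accept=S2,S3; S0-x->S1; S0-y->S1; S1-x->S2; S1-y->S2; S2-x->S3; S2-y->S3; S3-x->S3; S3-y->S3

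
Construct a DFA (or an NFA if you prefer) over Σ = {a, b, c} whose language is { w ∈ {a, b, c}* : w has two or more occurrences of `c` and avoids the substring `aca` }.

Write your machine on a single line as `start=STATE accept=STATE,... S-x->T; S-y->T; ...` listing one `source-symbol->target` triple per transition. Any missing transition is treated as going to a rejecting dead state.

Run two small machines in parallel and take their product. The first has 4 states tracking the count of `c`s, saturating at 3; the second has 4 states tracking partial matches of the forbidden pattern `aca`. A product state is a pair (one from each), accepting exactly when both do. Equivalent product states are then merged.
        a   b   c  
>  s0   s1  s0  s2 
   s1   s1  s0  s3 
   s2   s4  s2  s5 
   s3   s6  s2  s5 
   s4   s4  s2  s7 
 * s5   s8  s5  s5 
   s6   s6  s6  s6 
 * s7   s6  s5  s5 
 * s8   s8  s5  s7 
(> = start, * = accepting)

start=s0; accept=s5,s7,s8; s0-a->s1; s0-b->s0; s0-c->s2; s1-a->s1; s1-b->s0; s1-c->s3; s2-a->s4; s2-b->s2; s2-c->s5; s3-a->s6; s3-b->s2; s3-c->s5; s4-a->s4; s4-b->s2; s4-c->s7; s5-a->s8; s5-b->s5; s5-c->s5; s6-a->s6; s6-b->s6; s6-c->s6; s7-a->s6; s7-b->s5; s7-c->s5; s8-a->s8; s8-b->s5; s8-c->s7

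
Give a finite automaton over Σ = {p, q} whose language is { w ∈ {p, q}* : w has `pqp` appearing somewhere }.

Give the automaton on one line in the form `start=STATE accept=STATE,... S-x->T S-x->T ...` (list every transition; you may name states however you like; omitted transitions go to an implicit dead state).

start=A accept=D A-p->B A-q->A B-p->B B-q->C C-p->D C-q->A D-p->D D-q->D

Track how much of `pqp` has been matched so far: state A is no progress, D is the absorbing accept state reached once `pqp` has occurred. Intermediate states record partial matches; on a mismatch, fall back to the longest reusable overlap.
4 states suffice.
       p  q 
>  A   B  A 
   B   B  C 
   C   D  A 
 * D   D  D 
(> = start, * = accepting)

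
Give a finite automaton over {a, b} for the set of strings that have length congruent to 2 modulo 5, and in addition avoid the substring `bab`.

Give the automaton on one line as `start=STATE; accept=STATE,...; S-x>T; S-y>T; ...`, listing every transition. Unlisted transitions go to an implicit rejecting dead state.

Build one automaton per condition and run them in lockstep. The first has 5 states tracking the input length modulo 5; the second has 4 states tracking partial matches of the forbidden pattern `bab`. A product state is a pair (one from each), accepting exactly when both do.
A 20-state machine:
          a    b  
>  S0     S1   S2 
   S1     S3   S4 
   S2     S5   S4 
 * S3     S6   S7 
 * S4     S8   S7 
 * S5     S6   S9 
   S6    S10  S11 
   S7    S12  S11 
   S8    S10  S13 
   S9    S13  S13 
   S10    S0  S14 
   S11   S15  S14 
   S12    S0  S16 
   S13   S16  S16 
   S14   S17   S2 
   S15    S1  S18 
   S16   S18  S18 
   S17    S3  S19 
   S18   S19  S19 
   S19    S9   S9 
(> = start, * = accepting)

start=S0; accept=S3,S4,S5; S0-a>S1; S0-b>S2; S1-a>S3; S1-b>S4; S2-a>S5; S2-b>S4; S3-a>S6; S3-b>S7; S4-a>S8; S4-b>S7; S5-a>S6; S5-b>S9; S6-a>S10; S6-b>S11; S7-a>S12; S7-b>S11; S8-a>S10; S8-b>S13; S9-a>S13; S9-b>S13; S10-a>S0; S10-b>S14; S11-a>S15; S11-b>S14; S12-a>S0; S12-b>S16; S13-a>S16; S13-b>S16; S14-a>S17; S14-b>S2; S15-a>S1; S15-b>S18; S16-a>S18; S16-b>S18; S17-a>S3; S17-b>S19; S18-a>S19; S18-b>S19; S19-a>S9; S19-b>S9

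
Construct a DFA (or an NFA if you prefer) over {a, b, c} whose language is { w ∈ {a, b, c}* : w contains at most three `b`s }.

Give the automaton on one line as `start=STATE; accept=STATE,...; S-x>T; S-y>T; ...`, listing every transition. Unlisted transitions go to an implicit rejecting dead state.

Count `b`s, saturating at 4: states s0 through s3 mean 0 through 3 `b`s seen; s4 means more than 3. Each `b` increments (capped at s4); other symbols loop. Accept from {s0, s1, s2, s3}.
        a   b   c  
>* s0   s0  s1  s0 
 * s1   s1  s2  s1 
 * s2   s2  s3  s2 
 * s3   s3  s4  s3 
   s4   s4  s4  s4 
(> = start, * = accepting)

start=s0; accept=s0,s1,s2,s3; s0-a>s0; s0-b>s1; s0-c>s0; s1-a>s1; s1-b>s2; s1-c>s1; s2-a>s2; s2-b>s3; s2-c>s2; s3-a>s3; s3-b>s4; s3-c>s3; s4-a>s4; s4-b>s4; s4-c>s4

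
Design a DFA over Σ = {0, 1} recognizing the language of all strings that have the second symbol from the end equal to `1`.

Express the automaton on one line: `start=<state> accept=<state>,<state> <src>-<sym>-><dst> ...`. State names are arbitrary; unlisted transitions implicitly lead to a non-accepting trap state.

Because acceptance depends on a position counted from the end, the machine has to buffer the most recent 2 symbols. Make each state the string of the last up-to-2 symbols read; on input `x` shift the window left and append `x`. Accept when the buffered window has length 2 and begins with `1`.
With 7 states:
        0   1  
>  S0   S1  S2 
   S1   S3  S4 
   S2   S5  S6 
   S3   S3  S4 
   S4   S5  S6 
 * S5   S3  S4 
 * S6   S5  S6 
(> = start, * = accepting)

start=S0 accept=S5,S6 S0-0->S1 S0-1->S2 S1-0->S3 S1-1->S4 S2-0->S5 S2-1->S6 S3-0->S3 S3-1->S4 S4-0->S5 S4-1->S6 S5-0->S3 S5-1->S4 S6-0->S5 S6-1->S6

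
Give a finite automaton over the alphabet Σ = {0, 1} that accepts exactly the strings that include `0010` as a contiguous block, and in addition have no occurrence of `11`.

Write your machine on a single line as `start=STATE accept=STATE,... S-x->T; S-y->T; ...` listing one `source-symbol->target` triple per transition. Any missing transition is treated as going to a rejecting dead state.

Run two small machines in parallel and take their product. The first has 5 states tracking whether and how much of `0010` has been seen; the second has 3 states tracking partial matches of the forbidden pattern `11`. A product state is a pair (one from each), accepting exactly when both do. Equivalent product states are then merged.
        0   1  
>  q0   q1  q2 
   q1   q3  q2 
   q2   q1  q4 
   q3   q3  q5 
   q4   q4  q4 
   q5   q6  q4 
 * q6   q6  q7 
 * q7   q6  q4 
(> = start, * = accepting)

start=q0; accept=q6,q7; q0-0->q1; q0-1->q2; q1-0->q3; q1-1->q2; q2-0->q1; q2-1->q4; q3-0->q3; q3-1->q5; q4-0->q4; q4-1->q4; q5-0->q6; q5-1->q4; q6-0->q6; q6-1->q7; q7-0->q6; q7-1->q4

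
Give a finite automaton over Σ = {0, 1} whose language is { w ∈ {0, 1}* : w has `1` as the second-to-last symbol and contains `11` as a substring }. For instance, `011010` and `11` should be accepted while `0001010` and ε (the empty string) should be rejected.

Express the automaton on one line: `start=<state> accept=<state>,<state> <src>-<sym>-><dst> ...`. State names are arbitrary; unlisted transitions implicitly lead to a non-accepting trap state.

Handle the two conditions separately and then intersect. One (7 states) tracks the last 2 symbols read; the other (3 states) tracks whether and how much of `11` has been seen. Each combined state is a pair, one component from each; accept when both components accept.
With 10 states:
        0   1  
>  q0   q1  q2 
   q1   q3  q4 
   q2   q5  q6 
   q3   q3  q4 
   q4   q5  q6 
   q5   q3  q4 
 * q6   q7  q6 
 * q7   q8  q9 
   q8   q8  q9 
   q9   q7  q6 
(> = start, * = accepting)

start=q0 accept=q6,q7 q0-0->q1 q0-1->q2 q1-0->q3 q1-1->q4 q2-0->q5 q2-1->q6 q3-0->q3 q3-1->q4 q4-0->q5 q4-1->q6 q5-0->q3 q5-1->q4 q6-0->q7 q6-1->q6 q7-0->q8 q7-1->q9 q8-0->q8 q8-1->q9 q9-0->q7 q9-1->q6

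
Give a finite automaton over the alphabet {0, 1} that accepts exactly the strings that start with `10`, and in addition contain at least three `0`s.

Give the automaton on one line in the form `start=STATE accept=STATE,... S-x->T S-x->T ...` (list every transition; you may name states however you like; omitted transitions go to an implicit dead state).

Build one automaton per condition and run them in lockstep. The first has 4 states tracking whether the input so far still matches the prefix `10`; the second has 5 states tracking the count of `0`s, saturating at 4. A product state is a pair (one from each), accepting exactly when both do.
With 11 states:
          0    1  
>  q0     q1   q2 
   q1     q3   q1 
   q2     q4   q5 
   q3     q6   q3 
   q4     q7   q4 
   q5     q1   q5 
   q6     q8   q6 
   q7     q9   q7 
   q8     q8   q8 
 * q9    q10   q9 
 * q10   q10  q10 
(> = start, * = accepting)

start=q0 accept=q9,q10 q0-0->q1 q0-1->q2 q1-0->q3 q1-1->q1 q2-0->q4 q2-1->q5 q3-0->q6 q3-1->q3 q4-0->q7 q4-1->q4 q5-0->q1 q5-1->q5 q6-0->q8 q6-1->q6 q7-0->q9 q7-1->q7 q8-0->q8 q8-1->q8 q9-0->q10 q9-1->q9 q10-0->q10 q10-1->q10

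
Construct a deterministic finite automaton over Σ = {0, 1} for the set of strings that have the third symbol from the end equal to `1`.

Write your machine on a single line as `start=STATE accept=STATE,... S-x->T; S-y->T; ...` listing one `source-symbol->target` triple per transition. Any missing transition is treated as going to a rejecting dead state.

start=S0; accept=S11,S12,S13,S14; S0-0->S1; S0-1->S2; S1-0->S3; S1-1->S4; S2-0->S5; S2-1->S6; S3-0->S7; S3-1->S8; S4-0->S9; S4-1->S10; S5-0->S11; S5-1->S12; S6-0->S13; S6-1->S14; S7-0->S7; S7-1->S8; S8-0->S9; S8-1->S10; S9-0->S11; S9-1->S12; S10-0->S13; S10-1->S14; S11-0->S7; S11-1->S8; S12-0->S9; S12-1->S10; S13-0->S11; S13-1->S12; S14-0->S13; S14-1->S14

Because acceptance depends on a position counted from the end, the machine has to buffer the most recent 3 symbols. Make each state the string of the last up-to-3 symbols read; on input `x` shift the window left and append `x`. Accept when the buffered window has length 3 and begins with `1`.
A 15-state machine:
          0    1  
>  S0     S1   S2 
   S1     S3   S4 
   S2     S5   S6 
   S3     S7   S8 
   S4     S9  S10 
   S5    S11  S12 
   S6    S13  S14 
   S7     S7   S8 
   S8     S9  S10 
   S9    S11  S12 
   S10   S13  S14 
 * S11    S7   S8 
 * S12    S9  S10 
 * S13   S11  S12 
 * S14   S13  S14 
(> = start, * = accepting)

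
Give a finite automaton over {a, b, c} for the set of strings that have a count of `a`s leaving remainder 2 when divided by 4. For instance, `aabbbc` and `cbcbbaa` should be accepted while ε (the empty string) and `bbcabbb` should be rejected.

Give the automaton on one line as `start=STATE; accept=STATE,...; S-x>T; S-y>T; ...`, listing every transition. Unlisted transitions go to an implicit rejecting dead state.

The only thing that matters is how many `a`s have appeared, reduced mod 4. Use one state per residue: s0 for 0, …, s3 for 3. Reading `a` moves to the next residue; anything else stays put. s2 is accepting.
4 states suffice.
        a   b   c  
>  s0   s1  s0  s0 
   s1   s2  s1  s1 
 * s2   s3  s2  s2 
   s3   s0  s3  s3 
(> = start, * = accepting)

start=s0; accept=s2; s0-a>s1; s0-b>s0; s0-c>s0; s1-a>s2; s1-b>s1; s1-c>s1; s2-a>s3; s2-b>s2; s2-c>s2; s3-a>s0; s3-b>s3; s3-c>s3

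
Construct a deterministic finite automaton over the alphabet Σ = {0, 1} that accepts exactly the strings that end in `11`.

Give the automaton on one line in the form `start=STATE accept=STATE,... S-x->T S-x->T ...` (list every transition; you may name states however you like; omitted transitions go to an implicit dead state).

start=q0 accept=q2 q0-0->q0 q0-1->q1 q1-0->q0 q1-1->q2 q2-0->q0 q2-1->q2

Remember how much of `11` the current input suffix matches. State q0 means no match yet; q1 means the last symbol is `1`; q2 means the last 2 symbols are `11`. Only q2 accepts. On a mismatch, fall back to the longest proper suffix that is still a prefix of `11`.
With 3 states:
        0   1  
>  q0   q0  q1 
   q1   q0  q2 
 * q2   q0  q2 
(> = start, * = accepting)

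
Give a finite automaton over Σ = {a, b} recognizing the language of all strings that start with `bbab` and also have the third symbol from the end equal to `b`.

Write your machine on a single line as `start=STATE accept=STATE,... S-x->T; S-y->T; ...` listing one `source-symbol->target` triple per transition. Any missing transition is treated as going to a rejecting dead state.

start=s0; accept=s5,s8,s9,s10; s0-a->s1; s0-b->s2; s1-a->s1; s1-b->s1; s2-a->s1; s2-b->s3; s3-a->s4; s3-b->s1; s4-a->s1; s4-b->s5; s5-a->s6; s5-b->s7; s6-a->s8; s6-b->s5; s7-a->s9; s7-b->s10; s8-a->s11; s8-b->s12; s9-a->s8; s9-b->s5; s10-a->s9; s10-b->s10; s11-a->s11; s11-b->s12; s12-a->s6; s12-b->s7

Build one automaton per condition and run them in lockstep. The first has 6 states tracking whether the input so far still matches the prefix `bbab`; the second has 15 states tracking the last 3 symbols read. A product state is a pair (one from each), accepting exactly when both do. Equivalent product states are then merged.
A 13-state machine:
          a    b  
>  s0     s1   s2 
   s1     s1   s1 
   s2     s1   s3 
   s3     s4   s1 
   s4     s1   s5 
 * s5     s6   s7 
   s6     s8   s5 
   s7     s9  s10 
 * s8    s11  s12 
 * s9     s8   s5 
 * s10    s9  s10 
   s11   s11  s12 
   s12    s6   s7 
(> = start, * = accepting)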